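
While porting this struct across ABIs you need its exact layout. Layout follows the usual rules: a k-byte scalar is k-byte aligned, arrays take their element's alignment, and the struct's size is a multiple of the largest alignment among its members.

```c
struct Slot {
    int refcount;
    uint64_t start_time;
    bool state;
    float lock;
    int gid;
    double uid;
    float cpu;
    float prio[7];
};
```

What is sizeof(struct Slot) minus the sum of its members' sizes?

11

@0: refcount [4B, align 4] → 4
+4 pad (align 8)
@8: start_time [8B, align 8] → 16
@16: state [1B, align 1] → 17
+3 pad (align 4)
@20: lock [4B, align 4] → 24
@24: gid [4B, align 4] → 28
+4 pad (align 8)
@32: uid [8B, align 8] → 40
@40: cpu [4B, align 4] → 44
@44: prio [28B, align 4] → 72
size 72, align 8
data bytes 61, size 72 → padding 11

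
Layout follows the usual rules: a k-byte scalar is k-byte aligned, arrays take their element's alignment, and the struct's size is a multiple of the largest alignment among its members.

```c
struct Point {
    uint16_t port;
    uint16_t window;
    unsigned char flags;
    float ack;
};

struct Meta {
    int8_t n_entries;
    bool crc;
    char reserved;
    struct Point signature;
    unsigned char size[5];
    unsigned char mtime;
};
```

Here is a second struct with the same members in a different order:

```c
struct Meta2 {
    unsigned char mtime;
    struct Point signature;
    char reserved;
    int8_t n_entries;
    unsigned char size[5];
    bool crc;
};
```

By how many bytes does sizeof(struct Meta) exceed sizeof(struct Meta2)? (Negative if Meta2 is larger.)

Point: 0..2  port  (2B, 2-aligned); 2..4  window  (2B, 2-aligned); 4..5  flags  (1B, 1-aligned); 5..8  -- padding (3B); 8..12  ack  (4B, 4-aligned); sizeof = 12, alignof = 4
0..1  n_entries  (1B, 1-aligned)
1..2  crc  (1B, 1-aligned)
2..3  reserved  (1B, 1-aligned)
3..4  -- padding (1B)
4..16  signature  (12B, 4-aligned)
16..21  size  (5B, 1-aligned)
21..22  mtime  (1B, 1-aligned)
22..24  -- tail padding (2B)
sizeof = 24, alignof = 4
— Meta2 —
0..1  mtime  (1B, 1-aligned)
1..4  -- padding (3B)
4..16  signature  (12B, 4-aligned)
16..17  reserved  (1B, 1-aligned)
17..18  n_entries  (1B, 1-aligned)
18..23  size  (5B, 1-aligned)
23..24  crc  (1B, 1-aligned)
sizeof = 24, alignof = 4
24 − 24 = 0

0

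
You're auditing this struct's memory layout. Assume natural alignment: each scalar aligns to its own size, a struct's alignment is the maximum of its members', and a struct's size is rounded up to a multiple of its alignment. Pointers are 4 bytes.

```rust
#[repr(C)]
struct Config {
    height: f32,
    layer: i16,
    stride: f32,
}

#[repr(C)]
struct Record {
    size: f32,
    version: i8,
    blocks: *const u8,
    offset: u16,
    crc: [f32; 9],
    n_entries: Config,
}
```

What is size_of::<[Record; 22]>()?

Config: 0..4  height  (4B, 4-aligned); 4..6  layer  (2B, 2-aligned); 6..8  -- padding (2B); 8..12  stride  (4B, 4-aligned); sizeof = 12, alignof = 4
0..4  size  (4B, 4-aligned)
4..5  version  (1B, 1-aligned)
5..8  -- padding (3B)
8..12  blocks  (4B, 4-aligned)
12..14  offset  (2B, 2-aligned)
14..16  -- padding (2B)
16..52  crc  (36B, 4-aligned)
52..64  n_entries  (12B, 4-aligned)
sizeof = 64, alignof = 4
array of 22: 22 × 64 = 1408

1408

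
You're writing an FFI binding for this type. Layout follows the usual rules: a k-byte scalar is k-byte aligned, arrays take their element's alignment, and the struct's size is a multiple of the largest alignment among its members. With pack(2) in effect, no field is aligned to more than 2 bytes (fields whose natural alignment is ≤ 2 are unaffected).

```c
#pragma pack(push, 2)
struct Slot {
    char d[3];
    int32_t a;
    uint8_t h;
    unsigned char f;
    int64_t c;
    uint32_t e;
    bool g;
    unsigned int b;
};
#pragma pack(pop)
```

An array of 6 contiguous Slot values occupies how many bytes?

168

d at 0 (size 3, align 1) → ends 3
pad 1 to align 2 for a
a at 4 (size 4, align 2) → ends 8
h at 8 (size 1, align 1) → ends 9
f at 9 (size 1, align 1) → ends 10
c at 10 (size 8, align 2) → ends 18
e at 18 (size 4, align 2) → ends 22
g at 22 (size 1, align 1) → ends 23
pad 1 to align 2 for b
b at 24 (size 4, align 2) → ends 28
total 28 bytes, alignment 2
array of 6: 6 × 28 = 168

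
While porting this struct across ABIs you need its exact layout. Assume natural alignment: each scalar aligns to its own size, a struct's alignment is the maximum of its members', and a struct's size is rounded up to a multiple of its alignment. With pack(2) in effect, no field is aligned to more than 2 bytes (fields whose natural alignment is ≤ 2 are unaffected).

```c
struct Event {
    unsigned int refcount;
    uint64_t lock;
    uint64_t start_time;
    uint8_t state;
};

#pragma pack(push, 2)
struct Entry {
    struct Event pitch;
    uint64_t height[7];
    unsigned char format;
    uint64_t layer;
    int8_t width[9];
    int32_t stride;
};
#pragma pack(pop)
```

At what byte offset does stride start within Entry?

Event: @0: refcount [4B, align 4] → 4; +4 pad (align 8); @8: lock [8B, align 8] → 16; @16: start_time [8B, align 8] → 24; @24: state [1B, align 1] → 25; +7 tail pad (align 8); size 32, align 8
@0: pitch [32B, align 2] → 32
@32: height [56B, align 2] → 88
@88: format [1B, align 1] → 89
+1 pad (align 2)
@90: layer [8B, align 2] → 98
@98: width [9B, align 1] → 107
+1 pad (align 2)
@108: stride [4B, align 2] → 112

108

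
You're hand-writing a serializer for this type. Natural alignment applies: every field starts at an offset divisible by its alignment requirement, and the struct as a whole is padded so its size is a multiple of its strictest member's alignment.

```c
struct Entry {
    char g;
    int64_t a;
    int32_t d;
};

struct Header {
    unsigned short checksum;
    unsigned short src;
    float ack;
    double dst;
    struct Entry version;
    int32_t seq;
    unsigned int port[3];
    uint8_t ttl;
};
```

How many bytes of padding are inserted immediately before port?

0

Entry: 0..1  g  (1B, 1-aligned); 1..8  -- padding (7B); 8..16  a  (8B, 8-aligned); 16..20  d  (4B, 4-aligned); 20..24  -- tail padding (4B); sizeof = 24, alignof = 8
0..2  checksum  (2B, 2-aligned)
2..4  src  (2B, 2-aligned)
4..8  ack  (4B, 4-aligned)
8..16  dst  (8B, 8-aligned)
16..40  version  (24B, 8-aligned)
40..44  seq  (4B, 4-aligned)
44..56  port  (12B, 4-aligned)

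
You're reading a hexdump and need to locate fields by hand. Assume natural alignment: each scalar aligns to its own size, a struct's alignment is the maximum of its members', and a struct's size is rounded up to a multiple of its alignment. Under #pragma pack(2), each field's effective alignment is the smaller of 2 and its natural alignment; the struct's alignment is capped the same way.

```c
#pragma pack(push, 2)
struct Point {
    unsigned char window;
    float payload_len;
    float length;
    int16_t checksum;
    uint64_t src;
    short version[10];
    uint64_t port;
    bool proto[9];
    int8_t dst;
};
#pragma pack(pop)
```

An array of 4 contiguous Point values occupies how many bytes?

232

window at 0 (size 1, align 1) → ends 1
pad 1 to align 2 for payload_len
payload_len at 2 (size 4, align 2) → ends 6
length at 6 (size 4, align 2) → ends 10
checksum at 10 (size 2, align 2) → ends 12
src at 12 (size 8, align 2) → ends 20
version at 20 (size 20, align 2) → ends 40
port at 40 (size 8, align 2) → ends 48
proto at 48 (size 9, align 1) → ends 57
dst at 57 (size 1, align 1) → ends 58
total 58 bytes, alignment 2
array of 4: 4 × 58 = 232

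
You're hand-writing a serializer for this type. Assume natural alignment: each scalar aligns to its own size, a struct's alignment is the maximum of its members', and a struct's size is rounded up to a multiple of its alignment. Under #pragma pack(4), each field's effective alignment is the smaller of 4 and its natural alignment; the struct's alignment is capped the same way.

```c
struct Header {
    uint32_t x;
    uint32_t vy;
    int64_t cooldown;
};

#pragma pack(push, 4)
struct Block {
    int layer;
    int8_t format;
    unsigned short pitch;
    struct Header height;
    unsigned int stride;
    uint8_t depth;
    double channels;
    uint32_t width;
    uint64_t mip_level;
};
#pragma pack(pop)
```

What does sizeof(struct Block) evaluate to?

Header: @0: x [4B, align 4] → 4; @4: vy [4B, align 4] → 8; @8: cooldown [8B, align 8] → 16; size 16, align 8
@0: layer [4B, align 4] → 4
@4: format [1B, align 1] → 5
+1 pad (align 2)
@6: pitch [2B, align 2] → 8
@8: height [16B, align 4] → 24
@24: stride [4B, align 4] → 28
@28: depth [1B, align 1] → 29
+3 pad (align 4)
@32: channels [8B, align 4] → 40
@40: width [4B, align 4] → 44
@44: mip_level [8B, align 4] → 52
size 52, align 4

52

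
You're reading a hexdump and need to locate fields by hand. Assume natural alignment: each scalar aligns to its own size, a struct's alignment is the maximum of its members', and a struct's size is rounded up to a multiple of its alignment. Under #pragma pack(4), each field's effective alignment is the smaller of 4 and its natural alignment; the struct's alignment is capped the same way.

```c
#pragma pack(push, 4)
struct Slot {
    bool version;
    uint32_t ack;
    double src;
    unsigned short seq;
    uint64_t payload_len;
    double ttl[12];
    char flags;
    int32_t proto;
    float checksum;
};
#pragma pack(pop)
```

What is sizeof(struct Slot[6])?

version at 0 (size 1, align 1) → ends 1
pad 3 to align 4 for ack
ack at 4 (size 4, align 4) → ends 8
src at 8 (size 8, align 4) → ends 16
seq at 16 (size 2, align 2) → ends 18
pad 2 to align 4 for payload_len
payload_len at 20 (size 8, align 4) → ends 28
ttl at 28 (size 96, align 4) → ends 124
flags at 124 (size 1, align 1) → ends 125
pad 3 to align 4 for proto
proto at 128 (size 4, align 4) → ends 132
checksum at 132 (size 4, align 4) → ends 136
total 136 bytes, alignment 4
array of 6: 6 × 136 = 816

816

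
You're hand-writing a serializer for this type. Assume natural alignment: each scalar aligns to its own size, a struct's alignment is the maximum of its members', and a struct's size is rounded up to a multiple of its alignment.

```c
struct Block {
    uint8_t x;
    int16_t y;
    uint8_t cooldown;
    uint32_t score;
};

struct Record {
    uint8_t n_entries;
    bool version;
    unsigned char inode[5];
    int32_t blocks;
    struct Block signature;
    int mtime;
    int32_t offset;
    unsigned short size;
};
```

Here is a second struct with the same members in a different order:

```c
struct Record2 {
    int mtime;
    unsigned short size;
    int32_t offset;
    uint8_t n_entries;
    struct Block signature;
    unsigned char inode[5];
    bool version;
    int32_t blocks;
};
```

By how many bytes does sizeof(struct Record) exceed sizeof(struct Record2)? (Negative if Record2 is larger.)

Block: 0..1  x  (1B, 1-aligned); 1..2  -- padding (1B); 2..4  y  (2B, 2-aligned); 4..5  cooldown  (1B, 1-aligned); 5..8  -- padding (3B); 8..12  score  (4B, 4-aligned); sizeof = 12, alignof = 4
0..1  n_entries  (1B, 1-aligned)
1..2  version  (1B, 1-aligned)
2..7  inode  (5B, 1-aligned)
7..8  -- padding (1B)
8..12  blocks  (4B, 4-aligned)
12..24  signature  (12B, 4-aligned)
24..28  mtime  (4B, 4-aligned)
28..32  offset  (4B, 4-aligned)
32..34  size  (2B, 2-aligned)
34..36  -- tail padding (2B)
sizeof = 36, alignof = 4
— Record2 —
0..4  mtime  (4B, 4-aligned)
4..6  size  (2B, 2-aligned)
6..8  -- padding (2B)
8..12  offset  (4B, 4-aligned)
12..13  n_entries  (1B, 1-aligned)
13..16  -- padding (3B)
16..28  signature  (12B, 4-aligned)
28..33  inode  (5B, 1-aligned)
33..34  version  (1B, 1-aligned)
34..36  -- padding (2B)
36..40  blocks  (4B, 4-aligned)
sizeof = 40, alignof = 4
36 − 40 = -4

-4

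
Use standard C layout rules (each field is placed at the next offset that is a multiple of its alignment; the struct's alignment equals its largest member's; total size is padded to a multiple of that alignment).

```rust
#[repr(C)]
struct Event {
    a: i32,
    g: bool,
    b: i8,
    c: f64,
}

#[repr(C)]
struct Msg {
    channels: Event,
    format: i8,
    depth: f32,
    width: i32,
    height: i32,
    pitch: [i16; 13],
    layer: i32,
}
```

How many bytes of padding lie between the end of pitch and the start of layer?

2

Event: 0..4  a  (4B, 4-aligned); 4..5  g  (1B, 1-aligned); 5..6  b  (1B, 1-aligned); 6..8  -- padding (2B); 8..16  c  (8B, 8-aligned); sizeof = 16, alignof = 8
0..16  channels  (16B, 8-aligned)
16..17  format  (1B, 1-aligned)
17..20  -- padding (3B)
20..24  depth  (4B, 4-aligned)
24..28  width  (4B, 4-aligned)
28..32  height  (4B, 4-aligned)
32..58  pitch  (26B, 2-aligned)
58..60  -- padding (2B)
60..64  layer  (4B, 4-aligned)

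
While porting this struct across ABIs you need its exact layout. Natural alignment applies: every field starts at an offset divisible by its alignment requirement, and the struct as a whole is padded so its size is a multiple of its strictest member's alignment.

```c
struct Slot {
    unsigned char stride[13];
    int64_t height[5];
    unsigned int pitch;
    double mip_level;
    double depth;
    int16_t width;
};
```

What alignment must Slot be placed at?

member alignments: stride=1, height=8, pitch=4, mip_level=8, depth=8, width=2
max = 8

8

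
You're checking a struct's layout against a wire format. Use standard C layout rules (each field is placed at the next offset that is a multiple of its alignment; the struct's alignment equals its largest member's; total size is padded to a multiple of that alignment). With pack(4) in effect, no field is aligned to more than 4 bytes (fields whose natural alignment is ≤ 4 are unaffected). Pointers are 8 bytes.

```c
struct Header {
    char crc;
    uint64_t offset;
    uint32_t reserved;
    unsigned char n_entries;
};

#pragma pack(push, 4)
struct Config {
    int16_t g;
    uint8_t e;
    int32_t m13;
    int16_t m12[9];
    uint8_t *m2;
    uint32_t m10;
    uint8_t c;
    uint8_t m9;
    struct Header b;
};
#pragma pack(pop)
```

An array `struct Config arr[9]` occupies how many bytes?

612

Header: crc at 0 (size 1, align 1) → ends 1; pad 7 to align 8 for offset; offset at 8 (size 8, align 8) → ends 16; reserved at 16 (size 4, align 4) → ends 20; n_entries at 20 (size 1, align 1) → ends 21; tail pad 3 to reach multiple of 8; total 24 bytes, alignment 8
g at 0 (size 2, align 2) → ends 2
e at 2 (size 1, align 1) → ends 3
pad 1 to align 4 for m13
m13 at 4 (size 4, align 4) → ends 8
m12 at 8 (size 18, align 2) → ends 26
pad 2 to align 4 for m2
m2 at 28 (size 8, align 4) → ends 36
m10 at 36 (size 4, align 4) → ends 40
c at 40 (size 1, align 1) → ends 41
m9 at 41 (size 1, align 1) → ends 42
pad 2 to align 4 for b
b at 44 (size 24, align 4) → ends 68
total 68 bytes, alignment 4
array of 9: 9 × 68 = 612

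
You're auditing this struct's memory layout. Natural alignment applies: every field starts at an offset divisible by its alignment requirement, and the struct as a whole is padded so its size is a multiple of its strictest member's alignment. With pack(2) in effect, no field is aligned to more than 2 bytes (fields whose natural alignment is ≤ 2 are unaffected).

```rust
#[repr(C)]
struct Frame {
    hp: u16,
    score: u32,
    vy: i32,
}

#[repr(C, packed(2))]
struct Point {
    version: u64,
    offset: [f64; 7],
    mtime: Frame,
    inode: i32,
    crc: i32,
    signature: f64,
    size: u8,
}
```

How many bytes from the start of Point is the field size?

92

Frame: hp at 0 (size 2, align 2) → ends 2; pad 2 to align 4 for score; score at 4 (size 4, align 4) → ends 8; vy at 8 (size 4, align 4) → ends 12; total 12 bytes, alignment 4
version at 0 (size 8, align 2) → ends 8
offset at 8 (size 56, align 2) → ends 64
mtime at 64 (size 12, align 2) → ends 76
inode at 76 (size 4, align 2) → ends 80
crc at 80 (size 4, align 2) → ends 84
signature at 84 (size 8, align 2) → ends 92
size at 92 (size 1, align 1) → ends 93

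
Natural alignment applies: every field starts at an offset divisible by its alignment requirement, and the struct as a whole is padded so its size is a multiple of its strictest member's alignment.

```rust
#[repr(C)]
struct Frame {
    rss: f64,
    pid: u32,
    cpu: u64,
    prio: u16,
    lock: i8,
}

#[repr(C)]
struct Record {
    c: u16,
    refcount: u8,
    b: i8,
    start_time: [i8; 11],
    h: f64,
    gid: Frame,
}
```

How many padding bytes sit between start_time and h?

1

Frame: rss at 0 (size 8, align 8) → ends 8; pid at 8 (size 4, align 4) → ends 12; pad 4 to align 8 for cpu; cpu at 16 (size 8, align 8) → ends 24; prio at 24 (size 2, align 2) → ends 26; lock at 26 (size 1, align 1) → ends 27; tail pad 5 to reach multiple of 8; total 32 bytes, alignment 8
c at 0 (size 2, align 2) → ends 2
refcount at 2 (size 1, align 1) → ends 3
b at 3 (size 1, align 1) → ends 4
start_time at 4 (size 11, align 1) → ends 15
pad 1 to align 8 for h
h at 16 (size 8, align 8) → ends 24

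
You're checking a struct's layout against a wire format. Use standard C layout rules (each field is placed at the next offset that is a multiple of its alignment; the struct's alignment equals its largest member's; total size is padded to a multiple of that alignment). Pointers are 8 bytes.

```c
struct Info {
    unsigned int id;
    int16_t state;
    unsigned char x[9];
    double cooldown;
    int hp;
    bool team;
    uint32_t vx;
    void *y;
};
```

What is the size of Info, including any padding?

48

0..4  id  (4B, 4-aligned)
4..6  state  (2B, 2-aligned)
6..15  x  (9B, 1-aligned)
15..16  -- padding (1B)
16..24  cooldown  (8B, 8-aligned)
24..28  hp  (4B, 4-aligned)
28..29  team  (1B, 1-aligned)
29..32  -- padding (3B)
32..36  vx  (4B, 4-aligned)
36..40  -- padding (4B)
40..48  y  (8B, 8-aligned)
sizeof = 48, alignof = 8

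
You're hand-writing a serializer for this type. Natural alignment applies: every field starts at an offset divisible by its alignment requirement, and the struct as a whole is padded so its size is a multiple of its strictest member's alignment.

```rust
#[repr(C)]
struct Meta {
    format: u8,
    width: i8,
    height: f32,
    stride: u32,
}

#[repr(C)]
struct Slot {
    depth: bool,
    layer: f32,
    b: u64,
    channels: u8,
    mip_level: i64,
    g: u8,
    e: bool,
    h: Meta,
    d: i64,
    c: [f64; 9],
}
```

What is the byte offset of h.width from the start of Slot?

37

Meta: format at 0 (size 1, align 1) → ends 1; width at 1 (size 1, align 1) → ends 2; pad 2 to align 4 for height; height at 4 (size 4, align 4) → ends 8; stride at 8 (size 4, align 4) → ends 12; total 12 bytes, alignment 4
depth at 0 (size 1, align 1) → ends 1
pad 3 to align 4 for layer
layer at 4 (size 4, align 4) → ends 8
b at 8 (size 8, align 8) → ends 16
channels at 16 (size 1, align 1) → ends 17
pad 7 to align 8 for mip_level
mip_level at 24 (size 8, align 8) → ends 32
g at 32 (size 1, align 1) → ends 33
e at 33 (size 1, align 1) → ends 34
pad 2 to align 4 for h
h at 36 (size 12, align 4) → ends 48
within Meta: width at 1
36 + 1 = 37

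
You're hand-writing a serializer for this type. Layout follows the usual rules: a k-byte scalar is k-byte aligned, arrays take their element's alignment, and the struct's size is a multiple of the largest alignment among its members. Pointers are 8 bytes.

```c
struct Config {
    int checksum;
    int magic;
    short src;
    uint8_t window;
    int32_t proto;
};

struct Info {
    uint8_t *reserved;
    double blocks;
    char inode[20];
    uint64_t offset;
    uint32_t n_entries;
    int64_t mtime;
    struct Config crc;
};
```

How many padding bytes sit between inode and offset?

Config: @0: checksum [4B, align 4] → 4; @4: magic [4B, align 4] → 8; @8: src [2B, align 2] → 10; @10: window [1B, align 1] → 11; +1 pad (align 4); @12: proto [4B, align 4] → 16; size 16, align 4
@0: reserved [8B, align 8] → 8
@8: blocks [8B, align 8] → 16
@16: inode [20B, align 1] → 36
+4 pad (align 8)
@40: offset [8B, align 8] → 48

4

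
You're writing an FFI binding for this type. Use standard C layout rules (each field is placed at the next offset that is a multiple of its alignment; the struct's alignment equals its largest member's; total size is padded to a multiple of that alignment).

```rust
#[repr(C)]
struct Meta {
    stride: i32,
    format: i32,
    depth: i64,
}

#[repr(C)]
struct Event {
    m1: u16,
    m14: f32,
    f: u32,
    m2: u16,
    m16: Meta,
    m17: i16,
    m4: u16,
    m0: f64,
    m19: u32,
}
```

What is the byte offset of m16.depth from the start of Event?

Meta: 0..4  stride  (4B, 4-aligned); 4..8  format  (4B, 4-aligned); 8..16  depth  (8B, 8-aligned); sizeof = 16, alignof = 8
0..2  m1  (2B, 2-aligned)
2..4  -- padding (2B)
4..8  m14  (4B, 4-aligned)
8..12  f  (4B, 4-aligned)
12..14  m2  (2B, 2-aligned)
14..16  -- padding (2B)
16..32  m16  (16B, 8-aligned)
within Meta: depth at 8
16 + 8 = 24

24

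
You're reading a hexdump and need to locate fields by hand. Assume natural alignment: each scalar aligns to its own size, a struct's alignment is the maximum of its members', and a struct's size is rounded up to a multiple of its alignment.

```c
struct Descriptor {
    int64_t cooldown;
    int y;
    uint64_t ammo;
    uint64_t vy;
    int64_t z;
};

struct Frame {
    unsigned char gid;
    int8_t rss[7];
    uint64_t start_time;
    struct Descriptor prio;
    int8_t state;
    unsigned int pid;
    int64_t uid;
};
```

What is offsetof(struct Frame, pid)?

60

Descriptor: @0: cooldown [8B, align 8] → 8; @8: y [4B, align 4] → 12; +4 pad (align 8); @16: ammo [8B, align 8] → 24; @24: vy [8B, align 8] → 32; @32: z [8B, align 8] → 40; size 40, align 8
@0: gid [1B, align 1] → 1
@1: rss [7B, align 1] → 8
@8: start_time [8B, align 8] → 16
@16: prio [40B, align 8] → 56
@56: state [1B, align 1] → 57
+3 pad (align 4)
@60: pid [4B, align 4] → 64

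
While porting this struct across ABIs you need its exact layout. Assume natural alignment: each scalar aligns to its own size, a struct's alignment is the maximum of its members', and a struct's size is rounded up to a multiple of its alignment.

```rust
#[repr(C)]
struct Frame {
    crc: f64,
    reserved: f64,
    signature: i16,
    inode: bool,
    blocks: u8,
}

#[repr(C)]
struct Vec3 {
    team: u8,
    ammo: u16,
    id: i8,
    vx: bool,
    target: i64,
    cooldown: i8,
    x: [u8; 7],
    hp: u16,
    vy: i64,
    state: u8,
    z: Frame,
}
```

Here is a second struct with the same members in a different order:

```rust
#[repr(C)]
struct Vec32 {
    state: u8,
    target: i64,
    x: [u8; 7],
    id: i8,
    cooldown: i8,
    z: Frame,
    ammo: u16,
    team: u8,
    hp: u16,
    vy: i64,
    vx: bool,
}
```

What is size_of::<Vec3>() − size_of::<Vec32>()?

Frame: crc at 0 (size 8, align 8) → ends 8; reserved at 8 (size 8, align 8) → ends 16; signature at 16 (size 2, align 2) → ends 18; inode at 18 (size 1, align 1) → ends 19; blocks at 19 (size 1, align 1) → ends 20; tail pad 4 to reach multiple of 8; total 24 bytes, alignment 8
team at 0 (size 1, align 1) → ends 1
pad 1 to align 2 for ammo
ammo at 2 (size 2, align 2) → ends 4
id at 4 (size 1, align 1) → ends 5
vx at 5 (size 1, align 1) → ends 6
pad 2 to align 8 for target
target at 8 (size 8, align 8) → ends 16
cooldown at 16 (size 1, align 1) → ends 17
x at 17 (size 7, align 1) → ends 24
hp at 24 (size 2, align 2) → ends 26
pad 6 to align 8 for vy
vy at 32 (size 8, align 8) → ends 40
state at 40 (size 1, align 1) → ends 41
pad 7 to align 8 for z
z at 48 (size 24, align 8) → ends 72
total 72 bytes, alignment 8
— Vec32 —
state at 0 (size 1, align 1) → ends 1
pad 7 to align 8 for target
target at 8 (size 8, align 8) → ends 16
x at 16 (size 7, align 1) → ends 23
id at 23 (size 1, align 1) → ends 24
cooldown at 24 (size 1, align 1) → ends 25
pad 7 to align 8 for z
z at 32 (size 24, align 8) → ends 56
ammo at 56 (size 2, align 2) → ends 58
team at 58 (size 1, align 1) → ends 59
pad 1 to align 2 for hp
hp at 60 (size 2, align 2) → ends 62
pad 2 to align 8 for vy
vy at 64 (size 8, align 8) → ends 72
vx at 72 (size 1, align 1) → ends 73
tail pad 7 to reach multiple of 8
total 80 bytes, alignment 8
72 − 80 = -8

-8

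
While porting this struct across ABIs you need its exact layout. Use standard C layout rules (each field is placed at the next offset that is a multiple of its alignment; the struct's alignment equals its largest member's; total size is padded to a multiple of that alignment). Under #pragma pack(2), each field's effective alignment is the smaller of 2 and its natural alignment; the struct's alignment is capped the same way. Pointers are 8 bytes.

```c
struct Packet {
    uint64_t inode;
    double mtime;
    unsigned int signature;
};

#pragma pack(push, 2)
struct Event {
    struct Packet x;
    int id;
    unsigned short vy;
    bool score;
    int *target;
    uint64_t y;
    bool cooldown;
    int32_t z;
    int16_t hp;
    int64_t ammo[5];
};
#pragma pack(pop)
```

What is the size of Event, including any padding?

Packet: inode at 0 (size 8, align 8) → ends 8; mtime at 8 (size 8, align 8) → ends 16; signature at 16 (size 4, align 4) → ends 20; tail pad 4 to reach multiple of 8; total 24 bytes, alignment 8
x at 0 (size 24, align 2) → ends 24
id at 24 (size 4, align 2) → ends 28
vy at 28 (size 2, align 2) → ends 30
score at 30 (size 1, align 1) → ends 31
pad 1 to align 2 for target
target at 32 (size 8, align 2) → ends 40
y at 40 (size 8, align 2) → ends 48
cooldown at 48 (size 1, align 1) → ends 49
pad 1 to align 2 for z
z at 50 (size 4, align 2) → ends 54
hp at 54 (size 2, align 2) → ends 56
ammo at 56 (size 40, align 2) → ends 96
total 96 bytes, alignment 2

96 bytes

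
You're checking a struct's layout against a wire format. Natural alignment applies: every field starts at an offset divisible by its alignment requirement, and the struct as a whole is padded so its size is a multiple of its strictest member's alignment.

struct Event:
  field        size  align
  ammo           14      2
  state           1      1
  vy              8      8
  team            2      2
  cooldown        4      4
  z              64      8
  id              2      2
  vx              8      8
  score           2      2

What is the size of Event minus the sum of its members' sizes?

ammo at 0 (size 14, align 2) → ends 14
state at 14 (size 1, align 1) → ends 15
pad 1 to align 8 for vy
vy at 16 (size 8, align 8) → ends 24
team at 24 (size 2, align 2) → ends 26
pad 2 to align 4 for cooldown
cooldown at 28 (size 4, align 4) → ends 32
z at 32 (size 64, align 8) → ends 96
id at 96 (size 2, align 2) → ends 98
pad 6 to align 8 for vx
vx at 104 (size 8, align 8) → ends 112
score at 112 (size 2, align 2) → ends 114
tail pad 6 to reach multiple of 8
total 120 bytes, alignment 8
data bytes 105, size 120 → padding 15

15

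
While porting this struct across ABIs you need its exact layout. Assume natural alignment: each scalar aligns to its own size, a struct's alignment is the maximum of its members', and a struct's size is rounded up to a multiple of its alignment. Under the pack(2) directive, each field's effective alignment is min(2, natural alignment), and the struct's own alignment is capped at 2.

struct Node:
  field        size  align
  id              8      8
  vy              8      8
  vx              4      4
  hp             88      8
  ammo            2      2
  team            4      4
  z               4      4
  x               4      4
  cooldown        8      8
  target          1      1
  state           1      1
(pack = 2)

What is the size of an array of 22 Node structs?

id at 0 (size 8, align 2) → ends 8
vy at 8 (size 8, align 2) → ends 16
vx at 16 (size 4, align 2) → ends 20
hp at 20 (size 88, align 2) → ends 108
ammo at 108 (size 2, align 2) → ends 110
team at 110 (size 4, align 2) → ends 114
z at 114 (size 4, align 2) → ends 118
x at 118 (size 4, align 2) → ends 122
cooldown at 122 (size 8, align 2) → ends 130
target at 130 (size 1, align 1) → ends 131
state at 131 (size 1, align 1) → ends 132
total 132 bytes, alignment 2
array of 22: 22 × 132 = 2904

2904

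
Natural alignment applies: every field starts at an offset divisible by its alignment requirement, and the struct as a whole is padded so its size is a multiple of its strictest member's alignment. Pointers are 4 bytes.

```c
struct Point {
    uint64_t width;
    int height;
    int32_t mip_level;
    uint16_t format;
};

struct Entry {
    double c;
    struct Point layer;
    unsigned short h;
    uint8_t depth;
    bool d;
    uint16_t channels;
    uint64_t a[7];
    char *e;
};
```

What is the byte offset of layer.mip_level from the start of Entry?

20

Point: width at 0 (size 8, align 8) → ends 8; height at 8 (size 4, align 4) → ends 12; mip_level at 12 (size 4, align 4) → ends 16; format at 16 (size 2, align 2) → ends 18; tail pad 6 to reach multiple of 8; total 24 bytes, alignment 8
c at 0 (size 8, align 8) → ends 8
layer at 8 (size 24, align 8) → ends 32
within Point: mip_level at 12
8 + 12 = 20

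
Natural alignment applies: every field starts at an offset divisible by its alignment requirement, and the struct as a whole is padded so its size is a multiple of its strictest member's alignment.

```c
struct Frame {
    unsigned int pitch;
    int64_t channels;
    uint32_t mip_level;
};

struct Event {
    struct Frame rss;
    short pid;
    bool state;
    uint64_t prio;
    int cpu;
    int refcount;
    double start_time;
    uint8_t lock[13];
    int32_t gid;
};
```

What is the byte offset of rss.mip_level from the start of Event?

Frame: @0: pitch [4B, align 4] → 4; +4 pad (align 8); @8: channels [8B, align 8] → 16; @16: mip_level [4B, align 4] → 20; +4 tail pad (align 8); size 24, align 8
@0: rss [24B, align 8] → 24
within Frame: mip_level at 16
0 + 16 = 16

16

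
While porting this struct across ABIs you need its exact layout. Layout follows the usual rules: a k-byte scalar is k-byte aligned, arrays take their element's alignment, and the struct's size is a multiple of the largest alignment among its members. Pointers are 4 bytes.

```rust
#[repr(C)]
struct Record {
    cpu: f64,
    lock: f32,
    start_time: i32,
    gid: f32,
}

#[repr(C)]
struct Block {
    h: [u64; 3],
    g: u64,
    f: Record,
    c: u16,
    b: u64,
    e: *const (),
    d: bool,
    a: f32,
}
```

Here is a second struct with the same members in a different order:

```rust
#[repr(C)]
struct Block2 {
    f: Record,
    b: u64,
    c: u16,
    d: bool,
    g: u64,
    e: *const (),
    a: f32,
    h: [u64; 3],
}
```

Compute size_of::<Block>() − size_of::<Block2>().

8

Record: cpu at 0 (size 8, align 8) → ends 8; lock at 8 (size 4, align 4) → ends 12; start_time at 12 (size 4, align 4) → ends 16; gid at 16 (size 4, align 4) → ends 20; tail pad 4 to reach multiple of 8; total 24 bytes, alignment 8
h at 0 (size 24, align 8) → ends 24
g at 24 (size 8, align 8) → ends 32
f at 32 (size 24, align 8) → ends 56
c at 56 (size 2, align 2) → ends 58
pad 6 to align 8 for b
b at 64 (size 8, align 8) → ends 72
e at 72 (size 4, align 4) → ends 76
d at 76 (size 1, align 1) → ends 77
pad 3 to align 4 for a
a at 80 (size 4, align 4) → ends 84
tail pad 4 to reach multiple of 8
total 88 bytes, alignment 8
— Block2 —
f at 0 (size 24, align 8) → ends 24
b at 24 (size 8, align 8) → ends 32
c at 32 (size 2, align 2) → ends 34
d at 34 (size 1, align 1) → ends 35
pad 5 to align 8 for g
g at 40 (size 8, align 8) → ends 48
e at 48 (size 4, align 4) → ends 52
a at 52 (size 4, align 4) → ends 56
h at 56 (size 24, align 8) → ends 80
total 80 bytes, alignment 8
88 − 80 = 8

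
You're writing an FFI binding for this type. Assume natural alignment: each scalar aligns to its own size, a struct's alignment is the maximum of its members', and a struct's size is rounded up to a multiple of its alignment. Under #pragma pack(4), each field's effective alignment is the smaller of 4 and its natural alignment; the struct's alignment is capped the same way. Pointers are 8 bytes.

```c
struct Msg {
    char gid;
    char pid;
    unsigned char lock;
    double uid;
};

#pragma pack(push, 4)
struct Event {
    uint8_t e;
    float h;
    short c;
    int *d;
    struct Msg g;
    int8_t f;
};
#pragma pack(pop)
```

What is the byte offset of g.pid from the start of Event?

21

Msg: gid at 0 (size 1, align 1) → ends 1; pid at 1 (size 1, align 1) → ends 2; lock at 2 (size 1, align 1) → ends 3; pad 5 to align 8 for uid; uid at 8 (size 8, align 8) → ends 16; total 16 bytes, alignment 8
e at 0 (size 1, align 1) → ends 1
pad 3 to align 4 for h
h at 4 (size 4, align 4) → ends 8
c at 8 (size 2, align 2) → ends 10
pad 2 to align 4 for d
d at 12 (size 8, align 4) → ends 20
g at 20 (size 16, align 4) → ends 36
within Msg: pid at 1
20 + 1 = 21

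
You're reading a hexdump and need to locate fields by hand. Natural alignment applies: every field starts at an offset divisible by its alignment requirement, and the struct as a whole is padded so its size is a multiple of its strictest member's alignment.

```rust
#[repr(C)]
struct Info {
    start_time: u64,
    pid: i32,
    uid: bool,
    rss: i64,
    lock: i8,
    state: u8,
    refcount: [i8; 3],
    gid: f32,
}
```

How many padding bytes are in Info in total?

@0: start_time [8B, align 8] → 8
@8: pid [4B, align 4] → 12
@12: uid [1B, align 1] → 13
+3 pad (align 8)
@16: rss [8B, align 8] → 24
@24: lock [1B, align 1] → 25
@25: state [1B, align 1] → 26
@26: refcount [3B, align 1] → 29
+3 pad (align 4)
@32: gid [4B, align 4] → 36
+4 tail pad (align 8)
size 40, align 8
data bytes 30, size 40 → padding 10

10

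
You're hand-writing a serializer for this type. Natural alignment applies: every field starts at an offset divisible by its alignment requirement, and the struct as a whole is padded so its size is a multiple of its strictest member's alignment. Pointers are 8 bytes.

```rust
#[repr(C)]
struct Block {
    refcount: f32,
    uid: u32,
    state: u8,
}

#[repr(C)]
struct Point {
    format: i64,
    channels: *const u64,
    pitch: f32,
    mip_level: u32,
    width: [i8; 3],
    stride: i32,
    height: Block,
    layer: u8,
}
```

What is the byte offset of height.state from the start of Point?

40

Block: @0: refcount [4B, align 4] → 4; @4: uid [4B, align 4] → 8; @8: state [1B, align 1] → 9; +3 tail pad (align 4); size 12, align 4
@0: format [8B, align 8] → 8
@8: channels [8B, align 8] → 16
@16: pitch [4B, align 4] → 20
@20: mip_level [4B, align 4] → 24
@24: width [3B, align 1] → 27
+1 pad (align 4)
@28: stride [4B, align 4] → 32
@32: height [12B, align 4] → 44
within Block: state at 8
32 + 8 = 40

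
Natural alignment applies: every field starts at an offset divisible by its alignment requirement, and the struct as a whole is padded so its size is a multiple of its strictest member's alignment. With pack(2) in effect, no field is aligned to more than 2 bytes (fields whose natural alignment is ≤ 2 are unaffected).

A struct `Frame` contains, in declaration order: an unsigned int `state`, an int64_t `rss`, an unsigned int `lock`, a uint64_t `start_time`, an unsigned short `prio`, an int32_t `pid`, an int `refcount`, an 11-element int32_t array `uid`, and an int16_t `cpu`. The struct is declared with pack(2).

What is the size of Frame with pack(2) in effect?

80

@0: state [4B, align 2] → 4
@4: rss [8B, align 2] → 12
@12: lock [4B, align 2] → 16
@16: start_time [8B, align 2] → 24
@24: prio [2B, align 2] → 26
@26: pid [4B, align 2] → 30
@30: refcount [4B, align 2] → 34
@34: uid [44B, align 2] → 78
@78: cpu [2B, align 2] → 80
size 80, align 2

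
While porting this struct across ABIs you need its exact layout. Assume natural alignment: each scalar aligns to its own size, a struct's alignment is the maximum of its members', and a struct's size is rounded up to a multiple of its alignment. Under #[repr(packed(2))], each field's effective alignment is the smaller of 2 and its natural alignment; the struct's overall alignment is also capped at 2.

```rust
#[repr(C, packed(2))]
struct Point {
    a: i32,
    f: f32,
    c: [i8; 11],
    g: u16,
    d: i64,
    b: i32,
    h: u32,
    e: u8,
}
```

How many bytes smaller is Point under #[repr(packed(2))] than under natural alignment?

8

natural layout:
  @0: a [4B, align 4] → 4
  @4: f [4B, align 4] → 8
  @8: c [11B, align 1] → 19
  +1 pad (align 2)
  @20: g [2B, align 2] → 22
  +2 pad (align 8)
  @24: d [8B, align 8] → 32
  @32: b [4B, align 4] → 36
  @36: h [4B, align 4] → 40
  @40: e [1B, align 1] → 41
  +7 tail pad (align 8)
  size 48, align 8
packed(2) layout:
  @0: a [4B, align 2] → 4
  @4: f [4B, align 2] → 8
  @8: c [11B, align 1] → 19
  +1 pad (align 2)
  @20: g [2B, align 2] → 22
  @22: d [8B, align 2] → 30
  @30: b [4B, align 2] → 34
  @34: h [4B, align 2] → 38
  @38: e [1B, align 1] → 39
  +1 tail pad (align 2)
  size 40, align 2
48 − 40 = 8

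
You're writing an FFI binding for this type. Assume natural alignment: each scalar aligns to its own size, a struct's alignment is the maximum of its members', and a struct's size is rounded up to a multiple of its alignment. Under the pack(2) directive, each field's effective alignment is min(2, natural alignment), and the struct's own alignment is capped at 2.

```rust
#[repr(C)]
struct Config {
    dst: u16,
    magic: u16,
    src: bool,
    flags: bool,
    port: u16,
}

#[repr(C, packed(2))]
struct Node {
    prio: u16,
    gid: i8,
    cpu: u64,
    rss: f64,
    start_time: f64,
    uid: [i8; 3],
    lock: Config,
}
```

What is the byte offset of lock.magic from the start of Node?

34

Config: dst at 0 (size 2, align 2) → ends 2; magic at 2 (size 2, align 2) → ends 4; src at 4 (size 1, align 1) → ends 5; flags at 5 (size 1, align 1) → ends 6; port at 6 (size 2, align 2) → ends 8; total 8 bytes, alignment 2
prio at 0 (size 2, align 2) → ends 2
gid at 2 (size 1, align 1) → ends 3
pad 1 to align 2 for cpu
cpu at 4 (size 8, align 2) → ends 12
rss at 12 (size 8, align 2) → ends 20
start_time at 20 (size 8, align 2) → ends 28
uid at 28 (size 3, align 1) → ends 31
pad 1 to align 2 for lock
lock at 32 (size 8, align 2) → ends 40
within Config: magic at 2
32 + 2 = 34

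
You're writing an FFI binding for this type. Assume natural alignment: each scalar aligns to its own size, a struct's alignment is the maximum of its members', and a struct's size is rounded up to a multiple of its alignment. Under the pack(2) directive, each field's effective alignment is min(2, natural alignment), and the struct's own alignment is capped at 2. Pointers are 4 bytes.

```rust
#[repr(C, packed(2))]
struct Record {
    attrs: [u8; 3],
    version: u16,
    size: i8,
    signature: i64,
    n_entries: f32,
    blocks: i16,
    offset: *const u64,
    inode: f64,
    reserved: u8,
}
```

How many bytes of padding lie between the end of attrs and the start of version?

1

@0: attrs [3B, align 1] → 3
+1 pad (align 2)
@4: version [2B, align 2] → 6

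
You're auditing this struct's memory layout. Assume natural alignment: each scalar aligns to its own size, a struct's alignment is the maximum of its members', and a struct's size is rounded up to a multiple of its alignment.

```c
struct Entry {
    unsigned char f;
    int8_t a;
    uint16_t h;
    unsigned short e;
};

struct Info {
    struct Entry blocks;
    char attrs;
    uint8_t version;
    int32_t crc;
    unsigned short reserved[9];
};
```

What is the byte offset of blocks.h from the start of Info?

2

Entry: 0..1  f  (1B, 1-aligned); 1..2  a  (1B, 1-aligned); 2..4  h  (2B, 2-aligned); 4..6  e  (2B, 2-aligned); sizeof = 6, alignof = 2
0..6  blocks  (6B, 2-aligned)
within Entry: h at 2
0 + 2 = 2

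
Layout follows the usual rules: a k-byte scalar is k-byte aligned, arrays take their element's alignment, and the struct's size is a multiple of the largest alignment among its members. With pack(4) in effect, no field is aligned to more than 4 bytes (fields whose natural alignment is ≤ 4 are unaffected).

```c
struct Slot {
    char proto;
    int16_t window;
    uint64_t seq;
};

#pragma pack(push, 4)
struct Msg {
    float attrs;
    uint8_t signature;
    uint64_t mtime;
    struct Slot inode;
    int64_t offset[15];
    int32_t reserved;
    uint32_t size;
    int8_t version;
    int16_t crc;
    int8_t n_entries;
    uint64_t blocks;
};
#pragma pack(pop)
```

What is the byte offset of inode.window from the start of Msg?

Slot: @0: proto [1B, align 1] → 1; +1 pad (align 2); @2: window [2B, align 2] → 4; +4 pad (align 8); @8: seq [8B, align 8] → 16; size 16, align 8
@0: attrs [4B, align 4] → 4
@4: signature [1B, align 1] → 5
+3 pad (align 4)
@8: mtime [8B, align 4] → 16
@16: inode [16B, align 4] → 32
within Slot: window at 2
16 + 2 = 18

18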